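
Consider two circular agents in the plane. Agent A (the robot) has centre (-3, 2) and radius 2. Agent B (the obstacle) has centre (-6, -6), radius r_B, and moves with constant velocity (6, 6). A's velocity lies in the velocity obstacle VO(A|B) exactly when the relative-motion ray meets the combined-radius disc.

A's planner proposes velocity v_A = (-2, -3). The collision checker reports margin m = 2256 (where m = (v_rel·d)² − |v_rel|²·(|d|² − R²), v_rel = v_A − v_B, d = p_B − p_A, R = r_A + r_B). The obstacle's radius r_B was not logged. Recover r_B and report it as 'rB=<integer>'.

m = 2256
d = (-3, -8);  v_rel = (-8, -9),  |v_rel|² = 145
v_rel×d = (-8)·(-8) − (-9)·(-3) = 37
since m = R²·145 − 37²:  R² = (1369 + 2256) / 145 = 25
R = √25 = 5  ⇒  r_B = 5 − 2 = 3

rB=3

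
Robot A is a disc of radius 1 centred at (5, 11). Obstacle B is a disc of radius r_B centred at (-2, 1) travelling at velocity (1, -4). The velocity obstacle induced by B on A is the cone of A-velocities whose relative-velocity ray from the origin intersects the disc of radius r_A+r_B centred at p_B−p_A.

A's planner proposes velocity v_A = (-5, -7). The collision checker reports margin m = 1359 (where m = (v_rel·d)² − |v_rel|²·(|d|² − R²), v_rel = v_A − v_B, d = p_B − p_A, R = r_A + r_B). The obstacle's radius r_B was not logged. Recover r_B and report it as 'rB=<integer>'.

m = 1359
d = (-7, -10);  v_rel = (-6, -3),  |v_rel|² = 45
v_rel×d = (-6)·(-10) − (-3)·(-7) = 39
since m = R²·45 − 39²:  R² = (1521 + 1359) / 45 = 64
R = √64 = 8  ⇒  r_B = 8 − 1 = 7

rB=7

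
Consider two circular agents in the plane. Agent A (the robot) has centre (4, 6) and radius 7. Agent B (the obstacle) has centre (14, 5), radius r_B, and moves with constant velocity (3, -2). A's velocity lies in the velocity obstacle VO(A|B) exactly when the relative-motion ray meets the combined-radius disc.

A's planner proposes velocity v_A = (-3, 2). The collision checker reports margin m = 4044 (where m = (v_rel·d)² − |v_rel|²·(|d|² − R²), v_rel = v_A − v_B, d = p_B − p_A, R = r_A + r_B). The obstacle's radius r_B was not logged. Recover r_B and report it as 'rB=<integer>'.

m = 4044
d = (10, -1);  v_rel = (-6, 4),  |v_rel|² = 52
v_rel×d = (-6)·(-1) − (4)·(10) = -34
since m = R²·52 − (-34)²:  R² = (1156 + 4044) / 52 = 100
R = √100 = 10  ⇒  r_B = 10 − 7 = 3

rB=3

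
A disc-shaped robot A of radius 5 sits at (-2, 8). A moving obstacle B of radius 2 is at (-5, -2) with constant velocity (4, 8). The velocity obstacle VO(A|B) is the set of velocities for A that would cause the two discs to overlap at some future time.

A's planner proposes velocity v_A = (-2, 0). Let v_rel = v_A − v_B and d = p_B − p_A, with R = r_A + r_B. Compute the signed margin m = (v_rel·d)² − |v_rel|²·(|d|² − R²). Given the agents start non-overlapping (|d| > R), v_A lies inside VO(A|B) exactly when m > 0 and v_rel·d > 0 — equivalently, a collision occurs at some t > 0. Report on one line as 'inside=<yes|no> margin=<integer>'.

d = (-3, -10),  |d|² = 109;  R = 5+2 = 7,  c = 109−7² = 60
v_rel = (-6, -8),  |v_rel|² = 100;  v_rel·d = (-6)·(-3) + (-8)·(-10) = 98
100·t² − 196·t + 60 = 0  ⇒  m = 98² − 100·60 = 3604
m = 3604 > 0,  v_rel·d = 98 > 0  ⇒  inside

inside=yes margin=3604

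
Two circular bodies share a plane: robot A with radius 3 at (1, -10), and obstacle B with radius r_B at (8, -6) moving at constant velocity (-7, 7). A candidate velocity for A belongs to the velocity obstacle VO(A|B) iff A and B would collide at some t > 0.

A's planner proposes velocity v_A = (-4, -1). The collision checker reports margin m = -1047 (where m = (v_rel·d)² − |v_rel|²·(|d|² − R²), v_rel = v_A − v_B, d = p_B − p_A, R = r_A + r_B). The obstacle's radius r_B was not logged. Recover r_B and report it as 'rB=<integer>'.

m = -1047
d = (7, 4);  v_rel = (3, -8),  |v_rel|² = 73
v_rel×d = (3)·(4) − (-8)·(7) = 68
since m = R²·73 − 68²:  R² = (4624 + -1047) / 73 = 49
R = √49 = 7  ⇒  r_B = 7 − 3 = 4

rB=4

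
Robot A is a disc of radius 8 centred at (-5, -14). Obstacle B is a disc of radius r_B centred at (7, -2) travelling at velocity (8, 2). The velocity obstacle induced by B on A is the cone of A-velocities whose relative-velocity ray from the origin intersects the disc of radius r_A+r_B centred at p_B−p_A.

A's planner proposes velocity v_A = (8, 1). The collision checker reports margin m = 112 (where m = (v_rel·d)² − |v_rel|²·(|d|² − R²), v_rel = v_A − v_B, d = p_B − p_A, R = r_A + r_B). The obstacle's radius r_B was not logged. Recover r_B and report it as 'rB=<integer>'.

m = 112
d = (12, 12);  v_rel = (0, -1),  |v_rel|² = 1
v_rel×d = (0)·(12) − (-1)·(12) = 12
since m = R²·1 − 12²:  R² = (144 + 112) / 1 = 256
R = √256 = 16  ⇒  r_B = 16 − 8 = 8

rB=8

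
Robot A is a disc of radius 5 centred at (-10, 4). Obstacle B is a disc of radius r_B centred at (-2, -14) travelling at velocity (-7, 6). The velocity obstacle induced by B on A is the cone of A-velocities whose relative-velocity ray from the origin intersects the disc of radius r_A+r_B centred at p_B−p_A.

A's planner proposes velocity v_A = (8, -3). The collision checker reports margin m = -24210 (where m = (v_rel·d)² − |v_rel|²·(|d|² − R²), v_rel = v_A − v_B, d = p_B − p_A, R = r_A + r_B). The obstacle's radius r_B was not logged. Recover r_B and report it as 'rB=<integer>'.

m = -24210
d = (8, -18);  v_rel = (15, -9),  |v_rel|² = 306
v_rel×d = (15)·(-18) − (-9)·(8) = -198
since m = R²·306 − (-198)²:  R² = (39204 + -24210) / 306 = 49
R = √49 = 7  ⇒  r_B = 7 − 5 = 2

rB=2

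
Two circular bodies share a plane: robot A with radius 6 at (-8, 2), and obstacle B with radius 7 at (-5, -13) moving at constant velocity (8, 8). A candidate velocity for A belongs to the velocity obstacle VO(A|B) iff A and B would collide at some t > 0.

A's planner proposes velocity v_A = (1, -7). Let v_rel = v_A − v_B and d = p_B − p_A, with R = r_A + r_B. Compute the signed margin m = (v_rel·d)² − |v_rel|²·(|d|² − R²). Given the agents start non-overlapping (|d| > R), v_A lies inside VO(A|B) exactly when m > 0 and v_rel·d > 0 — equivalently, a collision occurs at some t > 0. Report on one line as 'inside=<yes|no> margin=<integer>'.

d = (3, -15),  |d|² = 234;  R = 6+7 = 13,  c = 234−13² = 65
v_rel = (-7, -15),  |v_rel|² = 274;  v_rel·d = (-7)·(3) + (-15)·(-15) = 204
274·t² − 408·t + 65 = 0  ⇒  m = 204² − 274·65 = 23806
m = 23806 > 0,  v_rel·d = 204 > 0  ⇒  inside

inside=yes margin=23806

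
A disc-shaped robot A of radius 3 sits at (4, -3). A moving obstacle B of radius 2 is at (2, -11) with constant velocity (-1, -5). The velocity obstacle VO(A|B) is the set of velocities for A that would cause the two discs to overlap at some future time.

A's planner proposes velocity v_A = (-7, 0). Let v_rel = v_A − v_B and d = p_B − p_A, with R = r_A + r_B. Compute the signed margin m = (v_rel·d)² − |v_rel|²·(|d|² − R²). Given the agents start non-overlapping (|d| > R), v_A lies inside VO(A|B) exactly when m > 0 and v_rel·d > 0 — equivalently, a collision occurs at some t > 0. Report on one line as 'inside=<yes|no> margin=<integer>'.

d = (-2, -8),  |d|² = 68;  R = 3+2 = 5,  c = 68−5² = 43
v_rel = (-6, 5),  |v_rel|² = 61;  v_rel·d = (-6)·(-2) + (5)·(-8) = -28
61·t² + 56·t + 43 = 0  ⇒  m = (-28)² − 61·43 = -1839
m = -1839 < 0,  v_rel·d = -28 < 0  ⇒  outside

inside=no margin=-1839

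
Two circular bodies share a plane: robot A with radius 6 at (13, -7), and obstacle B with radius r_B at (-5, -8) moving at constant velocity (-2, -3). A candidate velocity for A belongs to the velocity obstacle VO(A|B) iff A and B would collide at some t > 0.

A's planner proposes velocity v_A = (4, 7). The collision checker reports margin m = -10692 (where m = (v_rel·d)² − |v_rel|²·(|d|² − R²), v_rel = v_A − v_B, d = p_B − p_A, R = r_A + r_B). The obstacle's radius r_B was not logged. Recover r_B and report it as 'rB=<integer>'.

m = -10692
d = (-18, -1);  v_rel = (6, 10),  |v_rel|² = 136
v_rel×d = (6)·(-1) − (10)·(-18) = 174
since m = R²·136 − 174²:  R² = (30276 + -10692) / 136 = 144
R = √144 = 12  ⇒  r_B = 12 − 6 = 6

rB=6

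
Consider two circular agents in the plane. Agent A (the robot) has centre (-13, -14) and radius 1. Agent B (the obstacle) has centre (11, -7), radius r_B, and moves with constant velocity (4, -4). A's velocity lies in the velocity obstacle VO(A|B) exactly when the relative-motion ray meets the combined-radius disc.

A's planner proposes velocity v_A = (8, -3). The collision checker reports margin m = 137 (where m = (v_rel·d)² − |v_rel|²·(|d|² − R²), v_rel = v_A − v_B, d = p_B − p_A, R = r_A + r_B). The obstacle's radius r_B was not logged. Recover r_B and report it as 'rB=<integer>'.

m = 137
d = (24, 7);  v_rel = (4, 1),  |v_rel|² = 17
v_rel×d = (4)·(7) − (1)·(24) = 4
since m = R²·17 − 4²:  R² = (16 + 137) / 17 = 9
R = √9 = 3  ⇒  r_B = 3 − 1 = 2

rB=2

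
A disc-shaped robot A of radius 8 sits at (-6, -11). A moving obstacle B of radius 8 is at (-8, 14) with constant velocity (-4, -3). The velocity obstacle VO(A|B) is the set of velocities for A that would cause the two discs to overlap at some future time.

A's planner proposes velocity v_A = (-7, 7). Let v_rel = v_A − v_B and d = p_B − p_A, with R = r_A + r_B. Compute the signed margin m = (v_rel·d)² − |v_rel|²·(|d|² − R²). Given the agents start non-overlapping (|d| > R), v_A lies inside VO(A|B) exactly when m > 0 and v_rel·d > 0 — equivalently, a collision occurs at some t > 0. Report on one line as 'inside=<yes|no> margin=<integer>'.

d = (-2, 25),  |d|² = 629;  R = 8+8 = 16,  c = 629−16² = 373
v_rel = (-3, 10),  |v_rel|² = 109;  v_rel·d = (-3)·(-2) + (10)·(25) = 256
109·t² − 512·t + 373 = 0  ⇒  m = 256² − 109·373 = 24879
m = 24879 > 0,  v_rel·d = 256 > 0  ⇒  inside

inside=yes margin=24879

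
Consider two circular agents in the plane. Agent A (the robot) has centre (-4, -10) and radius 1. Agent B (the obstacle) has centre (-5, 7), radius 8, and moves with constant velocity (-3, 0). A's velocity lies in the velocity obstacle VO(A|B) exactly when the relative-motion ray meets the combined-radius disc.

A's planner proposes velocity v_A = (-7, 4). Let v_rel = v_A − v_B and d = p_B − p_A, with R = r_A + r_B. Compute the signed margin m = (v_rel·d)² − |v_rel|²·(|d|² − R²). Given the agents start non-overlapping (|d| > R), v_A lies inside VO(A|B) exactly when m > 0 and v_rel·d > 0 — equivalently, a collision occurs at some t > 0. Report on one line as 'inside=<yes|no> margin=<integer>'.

d = (-1, 17),  |d|² = 290;  R = 1+8 = 9,  c = 290−9² = 209
v_rel = (-4, 4),  |v_rel|² = 32;  v_rel·d = (-4)·(-1) + (4)·(17) = 72
32·t² − 144·t + 209 = 0  ⇒  m = 72² − 32·209 = -1504
m = -1504 < 0,  v_rel·d = 72 > 0  ⇒  outside

inside=no margin=-1504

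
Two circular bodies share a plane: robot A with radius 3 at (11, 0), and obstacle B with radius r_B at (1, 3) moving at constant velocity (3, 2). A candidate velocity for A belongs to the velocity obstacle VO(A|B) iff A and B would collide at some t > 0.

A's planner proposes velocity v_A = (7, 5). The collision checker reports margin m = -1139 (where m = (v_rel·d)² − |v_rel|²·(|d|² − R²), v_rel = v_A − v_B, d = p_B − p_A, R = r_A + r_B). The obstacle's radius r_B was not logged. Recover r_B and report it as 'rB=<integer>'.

m = -1139
d = (-10, 3);  v_rel = (4, 3),  |v_rel|² = 25
v_rel×d = (4)·(3) − (3)·(-10) = 42
since m = R²·25 − 42²:  R² = (1764 + -1139) / 25 = 25
R = √25 = 5  ⇒  r_B = 5 − 3 = 2

rB=2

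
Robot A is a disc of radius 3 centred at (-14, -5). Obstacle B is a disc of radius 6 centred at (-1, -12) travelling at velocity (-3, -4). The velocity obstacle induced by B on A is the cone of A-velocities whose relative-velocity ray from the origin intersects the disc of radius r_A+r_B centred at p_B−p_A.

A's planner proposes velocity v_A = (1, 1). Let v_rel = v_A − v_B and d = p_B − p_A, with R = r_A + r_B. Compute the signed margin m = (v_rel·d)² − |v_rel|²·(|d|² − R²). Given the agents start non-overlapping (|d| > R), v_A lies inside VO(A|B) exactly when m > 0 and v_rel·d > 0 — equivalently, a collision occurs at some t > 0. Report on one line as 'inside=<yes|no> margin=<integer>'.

d = (13, -7),  |d|² = 218;  R = 3+6 = 9,  c = 218−9² = 137
v_rel = (4, 5),  |v_rel|² = 41;  v_rel·d = (4)·(13) + (5)·(-7) = 17
41·t² − 34·t + 137 = 0  ⇒  m = 17² − 41·137 = -5328
m = -5328 < 0,  v_rel·d = 17 > 0  ⇒  outside

inside=no margin=-5328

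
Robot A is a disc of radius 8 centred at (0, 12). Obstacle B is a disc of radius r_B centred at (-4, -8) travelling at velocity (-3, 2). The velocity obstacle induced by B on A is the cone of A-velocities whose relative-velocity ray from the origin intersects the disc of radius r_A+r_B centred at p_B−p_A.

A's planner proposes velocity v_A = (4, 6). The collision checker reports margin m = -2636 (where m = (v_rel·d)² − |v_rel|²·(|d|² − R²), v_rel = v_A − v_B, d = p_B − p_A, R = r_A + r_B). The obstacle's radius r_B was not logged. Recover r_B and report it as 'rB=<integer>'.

m = -2636
d = (-4, -20);  v_rel = (7, 4),  |v_rel|² = 65
v_rel×d = (7)·(-20) − (4)·(-4) = -124
since m = R²·65 − (-124)²:  R² = (15376 + -2636) / 65 = 196
R = √196 = 14  ⇒  r_B = 14 − 8 = 6

rB=6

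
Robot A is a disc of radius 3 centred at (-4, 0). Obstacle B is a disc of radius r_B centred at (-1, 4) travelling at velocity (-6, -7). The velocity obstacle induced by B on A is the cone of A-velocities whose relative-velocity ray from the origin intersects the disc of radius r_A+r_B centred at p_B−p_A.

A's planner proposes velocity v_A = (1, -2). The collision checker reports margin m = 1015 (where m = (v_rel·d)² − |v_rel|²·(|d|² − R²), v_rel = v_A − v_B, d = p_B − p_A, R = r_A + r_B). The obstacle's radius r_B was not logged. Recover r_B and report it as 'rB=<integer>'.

m = 1015
d = (3, 4);  v_rel = (7, 5),  |v_rel|² = 74
v_rel×d = (7)·(4) − (5)·(3) = 13
since m = R²·74 − 13²:  R² = (169 + 1015) / 74 = 16
R = √16 = 4  ⇒  r_B = 4 − 3 = 1

rB=1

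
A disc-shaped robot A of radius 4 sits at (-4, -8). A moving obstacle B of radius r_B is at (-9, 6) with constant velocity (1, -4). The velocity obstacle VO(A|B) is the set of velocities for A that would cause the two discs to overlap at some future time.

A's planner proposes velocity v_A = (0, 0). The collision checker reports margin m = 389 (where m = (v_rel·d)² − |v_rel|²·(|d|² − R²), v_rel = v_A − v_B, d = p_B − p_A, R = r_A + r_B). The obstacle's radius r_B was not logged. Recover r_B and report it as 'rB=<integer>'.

m = 389
d = (-5, 14);  v_rel = (-1, 4),  |v_rel|² = 17
v_rel×d = (-1)·(14) − (4)·(-5) = 6
since m = R²·17 − 6²:  R² = (36 + 389) / 17 = 25
R = √25 = 5  ⇒  r_B = 5 − 4 = 1

rB=1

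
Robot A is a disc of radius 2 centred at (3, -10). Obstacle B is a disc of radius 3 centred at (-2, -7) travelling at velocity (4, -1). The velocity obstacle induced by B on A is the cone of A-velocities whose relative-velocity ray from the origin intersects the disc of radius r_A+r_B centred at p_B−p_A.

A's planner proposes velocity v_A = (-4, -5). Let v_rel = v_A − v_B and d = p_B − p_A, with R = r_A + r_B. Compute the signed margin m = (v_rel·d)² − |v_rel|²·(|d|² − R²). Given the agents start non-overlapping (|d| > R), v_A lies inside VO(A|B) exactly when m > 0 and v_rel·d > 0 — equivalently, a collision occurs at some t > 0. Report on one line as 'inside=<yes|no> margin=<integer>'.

d = (-5, 3),  |d|² = 34;  R = 2+3 = 5,  c = 34−5² = 9
v_rel = (-8, -4),  |v_rel|² = 80;  v_rel·d = (-8)·(-5) + (-4)·(3) = 28
80·t² − 56·t + 9 = 0  ⇒  m = 28² − 80·9 = 64
m = 64 > 0,  v_rel·d = 28 > 0  ⇒  inside

inside=yes margin=64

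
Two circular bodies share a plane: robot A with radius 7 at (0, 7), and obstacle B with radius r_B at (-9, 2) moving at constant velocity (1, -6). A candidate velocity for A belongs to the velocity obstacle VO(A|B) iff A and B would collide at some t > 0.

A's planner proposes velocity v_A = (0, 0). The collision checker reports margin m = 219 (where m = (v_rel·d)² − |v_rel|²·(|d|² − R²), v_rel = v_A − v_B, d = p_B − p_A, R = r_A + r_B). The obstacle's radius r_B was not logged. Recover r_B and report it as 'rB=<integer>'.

m = 219
d = (-9, -5);  v_rel = (-1, 6),  |v_rel|² = 37
v_rel×d = (-1)·(-5) − (6)·(-9) = 59
since m = R²·37 − 59²:  R² = (3481 + 219) / 37 = 100
R = √100 = 10  ⇒  r_B = 10 − 7 = 3

rB=3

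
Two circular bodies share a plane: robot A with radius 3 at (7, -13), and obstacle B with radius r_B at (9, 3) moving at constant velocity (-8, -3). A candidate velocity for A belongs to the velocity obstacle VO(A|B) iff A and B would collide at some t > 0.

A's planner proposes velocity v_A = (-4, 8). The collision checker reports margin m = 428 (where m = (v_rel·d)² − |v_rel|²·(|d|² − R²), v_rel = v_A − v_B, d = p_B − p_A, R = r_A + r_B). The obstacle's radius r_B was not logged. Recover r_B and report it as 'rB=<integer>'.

m = 428
d = (2, 16);  v_rel = (4, 11),  |v_rel|² = 137
v_rel×d = (4)·(16) − (11)·(2) = 42
since m = R²·137 − 42²:  R² = (1764 + 428) / 137 = 16
R = √16 = 4  ⇒  r_B = 4 − 3 = 1

rB=1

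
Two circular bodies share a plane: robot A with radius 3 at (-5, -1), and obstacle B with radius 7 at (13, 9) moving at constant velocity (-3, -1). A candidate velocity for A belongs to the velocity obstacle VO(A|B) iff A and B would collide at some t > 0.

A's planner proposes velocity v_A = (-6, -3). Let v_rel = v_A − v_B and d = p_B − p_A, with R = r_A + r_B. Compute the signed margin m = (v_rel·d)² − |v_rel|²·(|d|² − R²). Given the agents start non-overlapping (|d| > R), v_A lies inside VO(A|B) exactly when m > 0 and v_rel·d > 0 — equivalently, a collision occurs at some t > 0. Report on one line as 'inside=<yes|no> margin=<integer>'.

d = (18, 10),  |d|² = 424;  R = 3+7 = 10,  c = 424−10² = 324
v_rel = (-3, -2),  |v_rel|² = 13;  v_rel·d = (-3)·(18) + (-2)·(10) = -74
13·t² + 148·t + 324 = 0  ⇒  m = (-74)² − 13·324 = 1264
m = 1264 > 0,  v_rel·d = -74 < 0  ⇒  outside

inside=no margin=1264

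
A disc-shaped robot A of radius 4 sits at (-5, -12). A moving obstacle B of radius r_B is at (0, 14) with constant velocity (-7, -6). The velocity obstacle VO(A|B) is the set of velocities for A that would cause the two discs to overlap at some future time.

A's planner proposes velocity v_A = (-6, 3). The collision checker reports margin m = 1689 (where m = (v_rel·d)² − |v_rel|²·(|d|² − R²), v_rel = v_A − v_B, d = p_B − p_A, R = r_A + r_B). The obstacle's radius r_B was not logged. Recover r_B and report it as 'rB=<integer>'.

m = 1689
d = (5, 26);  v_rel = (1, 9),  |v_rel|² = 82
v_rel×d = (1)·(26) − (9)·(5) = -19
since m = R²·82 − (-19)²:  R² = (361 + 1689) / 82 = 25
R = √25 = 5  ⇒  r_B = 5 − 4 = 1

rB=1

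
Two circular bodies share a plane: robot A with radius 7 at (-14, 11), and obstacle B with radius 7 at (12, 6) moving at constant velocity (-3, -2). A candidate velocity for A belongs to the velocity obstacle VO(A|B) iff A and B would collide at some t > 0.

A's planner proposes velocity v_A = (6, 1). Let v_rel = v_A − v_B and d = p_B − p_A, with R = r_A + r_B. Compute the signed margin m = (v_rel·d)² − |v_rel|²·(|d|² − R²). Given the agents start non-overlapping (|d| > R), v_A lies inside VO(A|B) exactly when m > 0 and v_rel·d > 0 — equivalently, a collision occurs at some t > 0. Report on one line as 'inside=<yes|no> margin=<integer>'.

d = (26, -5),  |d|² = 701;  R = 7+7 = 14,  c = 701−14² = 505
v_rel = (9, 3),  |v_rel|² = 90;  v_rel·d = (9)·(26) + (3)·(-5) = 219
90·t² − 438·t + 505 = 0  ⇒  m = 219² − 90·505 = 2511
m = 2511 > 0,  v_rel·d = 219 > 0  ⇒  inside

inside=yes margin=2511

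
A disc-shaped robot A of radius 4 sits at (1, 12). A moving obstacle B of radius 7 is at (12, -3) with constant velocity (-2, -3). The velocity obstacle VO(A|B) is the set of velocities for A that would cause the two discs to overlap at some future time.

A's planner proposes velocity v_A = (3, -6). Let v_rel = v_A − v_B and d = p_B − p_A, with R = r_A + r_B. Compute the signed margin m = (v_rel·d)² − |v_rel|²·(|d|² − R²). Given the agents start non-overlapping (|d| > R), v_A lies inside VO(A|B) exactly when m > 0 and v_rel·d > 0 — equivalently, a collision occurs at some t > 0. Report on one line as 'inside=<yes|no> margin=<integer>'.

d = (11, -15),  |d|² = 346;  R = 4+7 = 11,  c = 346−11² = 225
v_rel = (5, -3),  |v_rel|² = 34;  v_rel·d = (5)·(11) + (-3)·(-15) = 100
34·t² − 200·t + 225 = 0  ⇒  m = 100² − 34·225 = 2350
m = 2350 > 0,  v_rel·d = 100 > 0  ⇒  inside

inside=yes margin=2350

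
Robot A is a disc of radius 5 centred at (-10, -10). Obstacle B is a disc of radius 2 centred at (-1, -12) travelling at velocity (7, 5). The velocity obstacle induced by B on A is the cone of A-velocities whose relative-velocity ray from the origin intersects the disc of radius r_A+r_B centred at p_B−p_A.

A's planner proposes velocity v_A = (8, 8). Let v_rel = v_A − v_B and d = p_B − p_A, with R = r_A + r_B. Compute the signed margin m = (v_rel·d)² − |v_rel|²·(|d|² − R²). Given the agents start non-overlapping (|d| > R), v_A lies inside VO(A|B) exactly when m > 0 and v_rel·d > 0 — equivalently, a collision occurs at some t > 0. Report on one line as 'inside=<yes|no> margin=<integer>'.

d = (9, -2),  |d|² = 85;  R = 5+2 = 7,  c = 85−7² = 36
v_rel = (1, 3),  |v_rel|² = 10;  v_rel·d = (1)·(9) + (3)·(-2) = 3
10·t² − 6·t + 36 = 0  ⇒  m = 3² − 10·36 = -351
m = -351 < 0,  v_rel·d = 3 > 0  ⇒  outside

inside=no margin=-351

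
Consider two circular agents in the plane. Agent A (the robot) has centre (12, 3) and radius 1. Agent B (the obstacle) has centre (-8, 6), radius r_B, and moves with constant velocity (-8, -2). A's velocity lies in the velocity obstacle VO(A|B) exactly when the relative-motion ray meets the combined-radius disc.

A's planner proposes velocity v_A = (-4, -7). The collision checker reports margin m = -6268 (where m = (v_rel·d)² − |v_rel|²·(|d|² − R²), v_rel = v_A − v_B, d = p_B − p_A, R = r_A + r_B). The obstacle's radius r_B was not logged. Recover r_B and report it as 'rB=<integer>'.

m = -6268
d = (-20, 3);  v_rel = (4, -5),  |v_rel|² = 41
v_rel×d = (4)·(3) − (-5)·(-20) = -88
since m = R²·41 − (-88)²:  R² = (7744 + -6268) / 41 = 36
R = √36 = 6  ⇒  r_B = 6 − 1 = 5

rB=5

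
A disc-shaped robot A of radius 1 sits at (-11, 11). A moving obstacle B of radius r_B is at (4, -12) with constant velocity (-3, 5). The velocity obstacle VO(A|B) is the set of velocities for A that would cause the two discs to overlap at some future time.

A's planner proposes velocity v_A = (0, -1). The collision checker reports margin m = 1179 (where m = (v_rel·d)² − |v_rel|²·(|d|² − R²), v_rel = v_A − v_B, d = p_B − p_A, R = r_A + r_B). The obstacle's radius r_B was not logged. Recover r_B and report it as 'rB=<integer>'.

m = 1179
d = (15, -23);  v_rel = (3, -6),  |v_rel|² = 45
v_rel×d = (3)·(-23) − (-6)·(15) = 21
since m = R²·45 − 21²:  R² = (441 + 1179) / 45 = 36
R = √36 = 6  ⇒  r_B = 6 − 1 = 5

rB=5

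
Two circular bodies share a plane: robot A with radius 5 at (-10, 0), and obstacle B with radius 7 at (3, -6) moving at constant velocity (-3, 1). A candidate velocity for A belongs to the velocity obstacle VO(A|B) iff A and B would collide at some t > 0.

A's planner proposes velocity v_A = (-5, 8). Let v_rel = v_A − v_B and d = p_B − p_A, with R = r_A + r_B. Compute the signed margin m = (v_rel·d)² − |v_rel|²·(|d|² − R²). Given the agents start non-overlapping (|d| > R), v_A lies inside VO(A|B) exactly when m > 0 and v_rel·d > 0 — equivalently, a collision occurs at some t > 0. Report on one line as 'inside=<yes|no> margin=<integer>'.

d = (13, -6),  |d|² = 205;  R = 5+7 = 12,  c = 205−12² = 61
v_rel = (-2, 7),  |v_rel|² = 53;  v_rel·d = (-2)·(13) + (7)·(-6) = -68
53·t² + 136·t + 61 = 0  ⇒  m = (-68)² − 53·61 = 1391
m = 1391 > 0,  v_rel·d = -68 < 0  ⇒  outside

inside=no margin=1391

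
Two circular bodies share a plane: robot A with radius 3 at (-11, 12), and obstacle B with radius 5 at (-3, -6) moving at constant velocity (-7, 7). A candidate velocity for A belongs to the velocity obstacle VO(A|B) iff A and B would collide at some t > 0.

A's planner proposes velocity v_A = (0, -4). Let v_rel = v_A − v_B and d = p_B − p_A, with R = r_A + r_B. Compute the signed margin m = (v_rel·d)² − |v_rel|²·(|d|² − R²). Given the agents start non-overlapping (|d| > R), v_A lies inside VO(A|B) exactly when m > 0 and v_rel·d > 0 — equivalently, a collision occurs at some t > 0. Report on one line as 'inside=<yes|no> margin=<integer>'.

d = (8, -18),  |d|² = 388;  R = 3+5 = 8,  c = 388−8² = 324
v_rel = (7, -11),  |v_rel|² = 170;  v_rel·d = (7)·(8) + (-11)·(-18) = 254
170·t² − 508·t + 324 = 0  ⇒  m = 254² − 170·324 = 9436
m = 9436 > 0,  v_rel·d = 254 > 0  ⇒  inside

inside=yes margin=9436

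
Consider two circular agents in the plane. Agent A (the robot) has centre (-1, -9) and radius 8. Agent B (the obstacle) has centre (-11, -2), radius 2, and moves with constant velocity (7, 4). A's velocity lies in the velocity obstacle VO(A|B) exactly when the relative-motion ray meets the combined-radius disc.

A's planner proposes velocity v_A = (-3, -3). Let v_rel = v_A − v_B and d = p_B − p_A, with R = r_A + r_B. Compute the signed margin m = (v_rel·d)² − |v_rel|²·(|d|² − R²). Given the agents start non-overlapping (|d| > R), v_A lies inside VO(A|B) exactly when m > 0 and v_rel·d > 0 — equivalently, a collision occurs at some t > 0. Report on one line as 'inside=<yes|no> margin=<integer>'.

d = (-10, 7),  |d|² = 149;  R = 8+2 = 10,  c = 149−10² = 49
v_rel = (-10, -7),  |v_rel|² = 149;  v_rel·d = (-10)·(-10) + (-7)·(7) = 51
149·t² − 102·t + 49 = 0  ⇒  m = 51² − 149·49 = -4700
m = -4700 < 0,  v_rel·d = 51 > 0  ⇒  outside

inside=no margin=-4700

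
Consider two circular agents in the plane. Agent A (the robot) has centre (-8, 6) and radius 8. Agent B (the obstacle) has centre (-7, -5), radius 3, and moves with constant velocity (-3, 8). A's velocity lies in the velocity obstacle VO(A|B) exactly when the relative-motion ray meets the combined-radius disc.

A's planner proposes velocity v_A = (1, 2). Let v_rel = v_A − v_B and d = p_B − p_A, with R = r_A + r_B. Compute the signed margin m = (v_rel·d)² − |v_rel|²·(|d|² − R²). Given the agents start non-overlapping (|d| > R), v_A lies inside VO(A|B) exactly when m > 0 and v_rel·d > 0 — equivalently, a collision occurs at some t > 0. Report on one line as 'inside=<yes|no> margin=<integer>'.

d = (1, -11),  |d|² = 122;  R = 8+3 = 11,  c = 122−11² = 1
v_rel = (4, -6),  |v_rel|² = 52;  v_rel·d = (4)·(1) + (-6)·(-11) = 70
52·t² − 140·t + 1 = 0  ⇒  m = 70² − 52·1 = 4848
m = 4848 > 0,  v_rel·d = 70 > 0  ⇒  inside

inside=yes margin=4848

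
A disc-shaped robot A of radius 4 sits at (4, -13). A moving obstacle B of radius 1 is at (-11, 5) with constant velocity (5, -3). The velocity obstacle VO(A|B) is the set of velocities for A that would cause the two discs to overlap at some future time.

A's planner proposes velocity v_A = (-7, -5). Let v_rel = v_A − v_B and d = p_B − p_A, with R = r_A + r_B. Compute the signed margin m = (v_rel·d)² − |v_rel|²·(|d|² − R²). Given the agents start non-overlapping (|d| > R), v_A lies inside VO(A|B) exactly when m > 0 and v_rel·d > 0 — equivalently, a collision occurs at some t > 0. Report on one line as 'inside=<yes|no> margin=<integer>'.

d = (-15, 18),  |d|² = 549;  R = 4+1 = 5,  c = 549−5² = 524
v_rel = (-12, -2),  |v_rel|² = 148;  v_rel·d = (-12)·(-15) + (-2)·(18) = 144
148·t² − 288·t + 524 = 0  ⇒  m = 144² − 148·524 = -56816
m = -56816 < 0,  v_rel·d = 144 > 0  ⇒  outside

inside=no margin=-56816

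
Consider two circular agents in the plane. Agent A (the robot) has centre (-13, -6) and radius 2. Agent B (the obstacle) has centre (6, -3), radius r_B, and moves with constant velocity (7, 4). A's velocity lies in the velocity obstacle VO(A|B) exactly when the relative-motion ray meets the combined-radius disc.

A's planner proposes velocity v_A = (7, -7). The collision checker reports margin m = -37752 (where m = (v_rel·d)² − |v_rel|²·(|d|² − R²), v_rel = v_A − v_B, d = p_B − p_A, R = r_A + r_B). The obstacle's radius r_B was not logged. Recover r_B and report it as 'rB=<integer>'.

m = -37752
d = (19, 3);  v_rel = (0, -11),  |v_rel|² = 121
v_rel×d = (0)·(3) − (-11)·(19) = 209
since m = R²·121 − 209²:  R² = (43681 + -37752) / 121 = 49
R = √49 = 7  ⇒  r_B = 7 − 2 = 5

rB=5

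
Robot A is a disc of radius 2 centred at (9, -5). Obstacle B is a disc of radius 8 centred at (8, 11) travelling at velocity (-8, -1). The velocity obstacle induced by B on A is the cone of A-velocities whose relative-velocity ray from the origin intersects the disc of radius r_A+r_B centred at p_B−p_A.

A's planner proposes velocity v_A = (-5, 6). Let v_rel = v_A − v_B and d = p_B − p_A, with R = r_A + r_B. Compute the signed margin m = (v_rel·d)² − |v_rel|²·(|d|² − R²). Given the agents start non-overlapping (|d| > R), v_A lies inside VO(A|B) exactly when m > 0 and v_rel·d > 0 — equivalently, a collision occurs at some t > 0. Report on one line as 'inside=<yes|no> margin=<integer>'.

d = (-1, 16),  |d|² = 257;  R = 2+8 = 10,  c = 257−10² = 157
v_rel = (3, 7),  |v_rel|² = 58;  v_rel·d = (3)·(-1) + (7)·(16) = 109
58·t² − 218·t + 157 = 0  ⇒  m = 109² − 58·157 = 2775
m = 2775 > 0,  v_rel·d = 109 > 0  ⇒  inside

inside=yes margin=2775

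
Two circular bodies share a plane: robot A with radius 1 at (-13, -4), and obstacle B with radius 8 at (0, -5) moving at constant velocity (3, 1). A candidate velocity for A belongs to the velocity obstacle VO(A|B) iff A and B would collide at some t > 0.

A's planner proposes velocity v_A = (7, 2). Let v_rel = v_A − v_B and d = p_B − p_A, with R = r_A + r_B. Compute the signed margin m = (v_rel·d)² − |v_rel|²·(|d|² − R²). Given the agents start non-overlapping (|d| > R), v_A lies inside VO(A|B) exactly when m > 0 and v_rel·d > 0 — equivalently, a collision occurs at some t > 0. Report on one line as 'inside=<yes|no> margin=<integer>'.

d = (13, -1),  |d|² = 170;  R = 1+8 = 9,  c = 170−9² = 89
v_rel = (4, 1),  |v_rel|² = 17;  v_rel·d = (4)·(13) + (1)·(-1) = 51
17·t² − 102·t + 89 = 0  ⇒  m = 51² − 17·89 = 1088
m = 1088 > 0,  v_rel·d = 51 > 0  ⇒  inside

inside=yes margin=1088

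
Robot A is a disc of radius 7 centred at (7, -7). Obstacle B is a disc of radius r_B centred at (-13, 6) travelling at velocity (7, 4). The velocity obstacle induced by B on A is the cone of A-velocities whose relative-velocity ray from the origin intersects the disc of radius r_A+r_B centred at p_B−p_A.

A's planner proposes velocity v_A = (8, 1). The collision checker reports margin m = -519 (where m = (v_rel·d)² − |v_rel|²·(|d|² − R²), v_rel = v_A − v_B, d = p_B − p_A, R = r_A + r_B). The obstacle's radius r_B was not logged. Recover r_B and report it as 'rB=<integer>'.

m = -519
d = (-20, 13);  v_rel = (1, -3),  |v_rel|² = 10
v_rel×d = (1)·(13) − (-3)·(-20) = -47
since m = R²·10 − (-47)²:  R² = (2209 + -519) / 10 = 169
R = √169 = 13  ⇒  r_B = 13 − 7 = 6

rB=6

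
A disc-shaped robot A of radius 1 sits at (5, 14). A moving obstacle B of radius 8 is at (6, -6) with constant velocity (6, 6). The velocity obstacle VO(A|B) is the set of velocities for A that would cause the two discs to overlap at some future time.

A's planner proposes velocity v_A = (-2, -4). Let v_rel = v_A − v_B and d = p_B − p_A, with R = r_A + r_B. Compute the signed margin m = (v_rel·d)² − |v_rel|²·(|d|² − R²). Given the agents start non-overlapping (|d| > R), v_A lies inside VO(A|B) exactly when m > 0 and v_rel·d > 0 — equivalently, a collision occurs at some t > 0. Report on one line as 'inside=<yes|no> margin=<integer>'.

d = (1, -20),  |d|² = 401;  R = 1+8 = 9,  c = 401−9² = 320
v_rel = (-8, -10),  |v_rel|² = 164;  v_rel·d = (-8)·(1) + (-10)·(-20) = 192
164·t² − 384·t + 320 = 0  ⇒  m = 192² − 164·320 = -15616
m = -15616 < 0,  v_rel·d = 192 > 0  ⇒  outside

inside=no margin=-15616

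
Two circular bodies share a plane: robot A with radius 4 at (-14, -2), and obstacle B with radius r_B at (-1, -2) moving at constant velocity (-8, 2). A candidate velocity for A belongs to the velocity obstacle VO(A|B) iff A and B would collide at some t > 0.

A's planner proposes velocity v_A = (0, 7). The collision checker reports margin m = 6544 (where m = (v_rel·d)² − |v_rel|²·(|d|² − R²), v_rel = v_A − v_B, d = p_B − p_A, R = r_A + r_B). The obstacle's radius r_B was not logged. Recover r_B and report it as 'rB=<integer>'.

m = 6544
d = (13, 0);  v_rel = (8, 5),  |v_rel|² = 89
v_rel×d = (8)·(0) − (5)·(13) = -65
since m = R²·89 − (-65)²:  R² = (4225 + 6544) / 89 = 121
R = √121 = 11  ⇒  r_B = 11 − 4 = 7

rB=7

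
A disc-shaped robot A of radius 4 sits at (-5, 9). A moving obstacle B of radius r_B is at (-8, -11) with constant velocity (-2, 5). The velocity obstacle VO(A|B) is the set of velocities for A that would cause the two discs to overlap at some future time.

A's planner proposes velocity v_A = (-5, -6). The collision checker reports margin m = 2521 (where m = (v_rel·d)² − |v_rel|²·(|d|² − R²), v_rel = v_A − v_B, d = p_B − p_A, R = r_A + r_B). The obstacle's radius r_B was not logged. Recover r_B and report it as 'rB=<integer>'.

m = 2521
d = (-3, -20);  v_rel = (-3, -11),  |v_rel|² = 130
v_rel×d = (-3)·(-20) − (-11)·(-3) = 27
since m = R²·130 − 27²:  R² = (729 + 2521) / 130 = 25
R = √25 = 5  ⇒  r_B = 5 − 4 = 1

rB=1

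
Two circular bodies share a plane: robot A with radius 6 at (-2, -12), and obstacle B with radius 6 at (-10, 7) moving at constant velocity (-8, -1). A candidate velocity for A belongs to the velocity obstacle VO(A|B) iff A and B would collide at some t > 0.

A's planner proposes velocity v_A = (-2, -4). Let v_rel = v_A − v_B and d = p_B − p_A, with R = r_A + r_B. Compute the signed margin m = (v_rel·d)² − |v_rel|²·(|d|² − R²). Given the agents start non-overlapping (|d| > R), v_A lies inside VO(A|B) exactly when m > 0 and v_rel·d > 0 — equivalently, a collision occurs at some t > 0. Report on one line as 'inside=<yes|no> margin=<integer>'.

d = (-8, 19),  |d|² = 425;  R = 6+6 = 12,  c = 425−12² = 281
v_rel = (6, -3),  |v_rel|² = 45;  v_rel·d = (6)·(-8) + (-3)·(19) = -105
45·t² + 210·t + 281 = 0  ⇒  m = (-105)² − 45·281 = -1620
m = -1620 < 0,  v_rel·d = -105 < 0  ⇒  outside

inside=no margin=-1620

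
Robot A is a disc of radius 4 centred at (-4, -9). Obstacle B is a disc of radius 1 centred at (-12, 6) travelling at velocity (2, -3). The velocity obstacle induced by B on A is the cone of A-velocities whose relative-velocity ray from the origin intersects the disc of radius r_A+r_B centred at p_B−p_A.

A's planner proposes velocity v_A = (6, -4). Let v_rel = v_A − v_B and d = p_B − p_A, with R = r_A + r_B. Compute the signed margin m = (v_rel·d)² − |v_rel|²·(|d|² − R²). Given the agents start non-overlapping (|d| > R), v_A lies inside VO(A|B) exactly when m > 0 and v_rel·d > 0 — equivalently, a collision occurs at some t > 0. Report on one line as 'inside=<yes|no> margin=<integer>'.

d = (-8, 15),  |d|² = 289;  R = 4+1 = 5,  c = 289−5² = 264
v_rel = (4, -1),  |v_rel|² = 17;  v_rel·d = (4)·(-8) + (-1)·(15) = -47
17·t² + 94·t + 264 = 0  ⇒  m = (-47)² − 17·264 = -2279
m = -2279 < 0,  v_rel·d = -47 < 0  ⇒  outside

inside=no margin=-2279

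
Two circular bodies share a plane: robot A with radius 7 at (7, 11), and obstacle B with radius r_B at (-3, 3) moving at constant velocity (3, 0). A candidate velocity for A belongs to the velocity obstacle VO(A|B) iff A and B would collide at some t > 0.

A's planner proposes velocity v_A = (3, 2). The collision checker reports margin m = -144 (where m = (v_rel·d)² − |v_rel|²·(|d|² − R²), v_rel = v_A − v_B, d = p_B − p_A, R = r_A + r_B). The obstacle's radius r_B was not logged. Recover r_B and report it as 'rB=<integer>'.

m = -144
d = (-10, -8);  v_rel = (0, 2),  |v_rel|² = 4
v_rel×d = (0)·(-8) − (2)·(-10) = 20
since m = R²·4 − 20²:  R² = (400 + -144) / 4 = 64
R = √64 = 8  ⇒  r_B = 8 − 7 = 1

rB=1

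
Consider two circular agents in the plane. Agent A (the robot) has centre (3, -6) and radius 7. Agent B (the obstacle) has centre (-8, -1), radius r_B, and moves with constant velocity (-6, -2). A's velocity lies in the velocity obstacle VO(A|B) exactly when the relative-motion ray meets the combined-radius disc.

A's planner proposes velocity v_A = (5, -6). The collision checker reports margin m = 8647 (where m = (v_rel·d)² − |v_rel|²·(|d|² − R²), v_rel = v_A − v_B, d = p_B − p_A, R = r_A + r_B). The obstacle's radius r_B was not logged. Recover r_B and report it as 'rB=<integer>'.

m = 8647
d = (-11, 5);  v_rel = (11, -4),  |v_rel|² = 137
v_rel×d = (11)·(5) − (-4)·(-11) = 11
since m = R²·137 − 11²:  R² = (121 + 8647) / 137 = 64
R = √64 = 8  ⇒  r_B = 8 − 7 = 1

rB=1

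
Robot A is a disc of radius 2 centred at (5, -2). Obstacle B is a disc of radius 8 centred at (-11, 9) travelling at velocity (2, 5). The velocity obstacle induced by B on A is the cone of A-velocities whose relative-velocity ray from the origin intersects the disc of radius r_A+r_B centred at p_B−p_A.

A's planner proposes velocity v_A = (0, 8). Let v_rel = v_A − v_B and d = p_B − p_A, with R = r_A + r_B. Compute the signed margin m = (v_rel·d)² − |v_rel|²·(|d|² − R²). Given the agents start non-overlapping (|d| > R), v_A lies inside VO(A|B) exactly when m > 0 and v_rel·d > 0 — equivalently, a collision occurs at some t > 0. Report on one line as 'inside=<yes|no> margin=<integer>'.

d = (-16, 11),  |d|² = 377;  R = 2+8 = 10,  c = 377−10² = 277
v_rel = (-2, 3),  |v_rel|² = 13;  v_rel·d = (-2)·(-16) + (3)·(11) = 65
13·t² − 130·t + 277 = 0  ⇒  m = 65² − 13·277 = 624
m = 624 > 0,  v_rel·d = 65 > 0  ⇒  inside

inside=yes margin=624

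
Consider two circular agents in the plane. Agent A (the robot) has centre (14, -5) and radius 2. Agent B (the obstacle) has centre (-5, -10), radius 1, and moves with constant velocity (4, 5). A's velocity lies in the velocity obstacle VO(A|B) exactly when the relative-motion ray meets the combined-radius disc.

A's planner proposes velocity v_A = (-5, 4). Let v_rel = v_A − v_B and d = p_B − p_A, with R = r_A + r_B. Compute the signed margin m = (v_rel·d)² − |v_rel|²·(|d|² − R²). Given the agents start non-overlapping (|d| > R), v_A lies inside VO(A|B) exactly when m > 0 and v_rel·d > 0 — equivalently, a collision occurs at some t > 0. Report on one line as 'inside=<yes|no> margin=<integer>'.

d = (-19, -5),  |d|² = 386;  R = 2+1 = 3,  c = 386−3² = 377
v_rel = (-9, -1),  |v_rel|² = 82;  v_rel·d = (-9)·(-19) + (-1)·(-5) = 176
82·t² − 352·t + 377 = 0  ⇒  m = 176² − 82·377 = 62
m = 62 > 0,  v_rel·d = 176 > 0  ⇒  inside

inside=yes margin=62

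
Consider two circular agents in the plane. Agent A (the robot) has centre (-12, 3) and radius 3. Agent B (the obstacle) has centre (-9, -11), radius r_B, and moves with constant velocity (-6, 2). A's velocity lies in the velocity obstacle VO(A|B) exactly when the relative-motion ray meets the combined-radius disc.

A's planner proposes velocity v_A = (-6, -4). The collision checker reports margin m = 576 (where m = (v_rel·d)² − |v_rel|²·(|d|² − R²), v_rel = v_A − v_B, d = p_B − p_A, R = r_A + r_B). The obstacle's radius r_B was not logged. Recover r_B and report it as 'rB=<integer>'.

m = 576
d = (3, -14);  v_rel = (0, -6),  |v_rel|² = 36
v_rel×d = (0)·(-14) − (-6)·(3) = 18
since m = R²·36 − 18²:  R² = (324 + 576) / 36 = 25
R = √25 = 5  ⇒  r_B = 5 − 3 = 2

rB=2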